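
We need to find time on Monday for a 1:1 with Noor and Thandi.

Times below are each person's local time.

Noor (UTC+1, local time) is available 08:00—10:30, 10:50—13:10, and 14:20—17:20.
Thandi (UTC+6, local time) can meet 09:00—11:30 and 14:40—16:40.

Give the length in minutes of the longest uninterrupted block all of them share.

Noor → UTC: 07:00–09:30, 09:50–12:10, 13:20–16:20.
Thandi → UTC: 03:00–05:30, 08:40–10:40.
Noor ∩ Thandi: 08:40–09:30, 09:50–10:40.
Common window lengths: 50, 50 min; longest is 50.

50 minutes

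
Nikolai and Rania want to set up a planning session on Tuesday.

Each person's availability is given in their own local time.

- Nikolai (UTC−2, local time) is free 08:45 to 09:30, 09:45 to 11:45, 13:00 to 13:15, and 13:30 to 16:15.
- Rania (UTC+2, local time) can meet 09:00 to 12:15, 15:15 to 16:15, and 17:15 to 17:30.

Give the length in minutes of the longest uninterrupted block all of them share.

30 minutes

Nikolai → UTC: 10:45–11:30, 11:45–13:45, 15:00–15:15, 15:30–18:15.
Rania → UTC: 07:00–10:15, 13:15–14:15, 15:15–15:30.
Nikolai ∩ Rania: 13:15–13:45.
Single common window of 30 minutes.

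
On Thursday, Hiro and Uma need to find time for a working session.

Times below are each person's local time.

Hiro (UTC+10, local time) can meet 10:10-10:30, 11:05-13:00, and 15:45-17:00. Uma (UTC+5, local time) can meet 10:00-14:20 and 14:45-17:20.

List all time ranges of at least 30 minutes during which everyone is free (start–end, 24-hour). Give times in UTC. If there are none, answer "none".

05:45–07:00

Hiro → UTC: 00:10–00:30, 01:05–03:00, 05:45–07:00.
Uma → UTC: 05:00–09:20, 09:45–12:20.
Hiro ∩ Uma: 05:45–07:00.
Windows ≥ 30 min: 05:45–07:00.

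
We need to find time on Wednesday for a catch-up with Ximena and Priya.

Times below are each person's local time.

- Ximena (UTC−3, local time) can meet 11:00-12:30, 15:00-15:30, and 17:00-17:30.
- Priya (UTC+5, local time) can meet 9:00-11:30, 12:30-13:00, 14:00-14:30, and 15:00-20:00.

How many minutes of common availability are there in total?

Ximena → UTC: 14:00–15:30, 18:00–18:30, 20:00–20:30.
Priya → UTC: 04:00–06:30, 07:30–08:00, 09:00–09:30, 10:00–15:00.
Ximena ∩ Priya: 14:00–15:00.
Total common minutes: 60.

60 minutes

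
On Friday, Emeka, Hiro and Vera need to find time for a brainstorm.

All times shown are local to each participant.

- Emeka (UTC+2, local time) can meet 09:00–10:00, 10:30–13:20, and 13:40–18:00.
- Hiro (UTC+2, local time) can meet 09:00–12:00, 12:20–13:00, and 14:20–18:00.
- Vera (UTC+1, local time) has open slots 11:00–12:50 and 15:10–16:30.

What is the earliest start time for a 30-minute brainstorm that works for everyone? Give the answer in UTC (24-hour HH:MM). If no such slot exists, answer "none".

10:20

Emeka → UTC: 07:00–08:00, 08:30–11:20, 11:40–16:00.
Hiro → UTC: 07:00–10:00, 10:20–11:00, 12:20–16:00.
Vera → UTC: 10:00–11:50, 14:10–15:30.
Emeka ∩ Hiro: 07:00–08:00, 08:30–10:00, 10:20–11:00, 12:20–16:00.
Emeka ∩ Hiro ∩ Vera: 10:20–11:00, 14:10–15:30.
Windows ≥ 30 min: 10:20–11:00, 14:10–15:30.
Earliest such window starts at 10:20.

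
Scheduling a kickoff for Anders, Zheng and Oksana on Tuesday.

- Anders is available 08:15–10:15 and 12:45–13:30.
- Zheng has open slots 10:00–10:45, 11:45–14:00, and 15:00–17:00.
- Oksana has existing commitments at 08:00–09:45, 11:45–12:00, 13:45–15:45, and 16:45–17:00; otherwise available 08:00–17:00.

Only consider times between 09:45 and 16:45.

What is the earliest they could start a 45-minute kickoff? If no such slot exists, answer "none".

12:45

Oksana free within 08:00–17:00: 09:45–11:45, 12:00–13:45, 15:45–16:45.
Anders ∩ Zheng: 10:00–10:15, 12:45–13:30.
Anders ∩ Zheng ∩ Oksana: 10:00–10:15, 12:45–13:30.
Restricted to 09:45–16:45: 10:00–10:15, 12:45–13:30.
Windows ≥ 45 min: 12:45–13:30.
Earliest such window starts at 12:45.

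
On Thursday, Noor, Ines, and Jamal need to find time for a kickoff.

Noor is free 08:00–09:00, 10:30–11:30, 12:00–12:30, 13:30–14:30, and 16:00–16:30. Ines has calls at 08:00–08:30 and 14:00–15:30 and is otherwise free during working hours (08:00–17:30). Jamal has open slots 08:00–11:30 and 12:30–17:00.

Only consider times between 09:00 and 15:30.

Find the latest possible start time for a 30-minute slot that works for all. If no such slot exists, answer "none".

Ines free within 08:00–17:30: 08:30–14:00, 15:30–17:30.
Noor ∩ Ines: 08:30–09:00, 10:30–11:30, 12:00–12:30, 13:30–14:00, 16:00–16:30.
Noor ∩ Ines ∩ Jamal: 08:30–09:00, 10:30–11:30, 13:30–14:00, 16:00–16:30.
Restricted to 09:00–15:30: 10:30–11:30, 13:30–14:00.
Windows ≥ 30 min: 10:30–11:30, 13:30–14:00.
Latest start in the last window 13:30–14:00 is 14:00 − 30 min = 13:30.

13:30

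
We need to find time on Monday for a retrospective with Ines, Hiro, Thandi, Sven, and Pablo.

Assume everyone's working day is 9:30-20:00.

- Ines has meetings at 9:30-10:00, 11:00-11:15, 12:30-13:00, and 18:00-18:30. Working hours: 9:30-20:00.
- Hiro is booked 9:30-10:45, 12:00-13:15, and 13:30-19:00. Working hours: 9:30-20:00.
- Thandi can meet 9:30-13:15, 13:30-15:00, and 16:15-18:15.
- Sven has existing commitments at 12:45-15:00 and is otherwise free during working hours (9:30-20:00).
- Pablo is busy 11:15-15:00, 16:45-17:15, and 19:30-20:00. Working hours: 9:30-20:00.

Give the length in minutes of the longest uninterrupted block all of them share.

15 minutes

Ines free within 09:30–20:00: 10:00–11:00, 11:15–12:30, 13:00–18:00, 18:30–20:00.
Hiro free within 09:30–20:00: 10:45–12:00, 13:15–13:30, 19:00–20:00.
Sven free within 09:30–20:00: 09:30–12:45, 15:00–20:00.
Pablo free within 09:30–20:00: 09:30–11:15, 15:00–16:45, 17:15–19:30.
Ines ∩ Hiro: 10:45–11:00, 11:15–12:00, 13:15–13:30, 19:00–20:00.
Ines ∩ Hiro ∩ Thandi: 10:45–11:00, 11:15–12:00.
Ines ∩ Hiro ∩ Thandi ∩ Sven: 10:45–11:00, 11:15–12:00.
Ines ∩ Hiro ∩ Thandi ∩ Sven ∩ Pablo: 10:45–11:00.
Single common window of 15 minutes.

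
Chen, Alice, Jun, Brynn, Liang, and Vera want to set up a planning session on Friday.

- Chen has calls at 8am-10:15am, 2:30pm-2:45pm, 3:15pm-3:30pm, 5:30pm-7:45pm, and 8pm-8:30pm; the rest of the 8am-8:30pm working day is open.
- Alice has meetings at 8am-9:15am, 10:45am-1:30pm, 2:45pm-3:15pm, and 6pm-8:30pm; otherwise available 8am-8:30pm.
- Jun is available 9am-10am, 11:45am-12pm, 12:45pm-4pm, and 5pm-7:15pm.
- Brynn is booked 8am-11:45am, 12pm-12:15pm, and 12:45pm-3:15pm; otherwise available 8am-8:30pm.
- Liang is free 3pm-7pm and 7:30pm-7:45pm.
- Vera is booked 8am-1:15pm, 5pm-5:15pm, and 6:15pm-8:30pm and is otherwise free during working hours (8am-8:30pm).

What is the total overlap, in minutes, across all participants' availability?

Chen free within 08:00–20:30: 10:15–14:30, 14:45–15:15, 15:30–17:30, 19:45–20:00.
Alice free within 08:00–20:30: 09:15–10:45, 13:30–14:45, 15:15–18:00.
Brynn free within 08:00–20:30: 11:45–12:00, 12:15–12:45, 15:15–20:30.
Vera free within 08:00–20:30: 13:15–17:00, 17:15–18:15.
Chen ∩ Alice: 10:15–10:45, 13:30–14:30, 15:30–17:30.
Chen ∩ Alice ∩ Jun: 13:30–14:30, 15:30–16:00, 17:00–17:30.
Chen ∩ Alice ∩ Jun ∩ Brynn: 15:30–16:00, 17:00–17:30.
Chen ∩ Alice ∩ Jun ∩ Brynn ∩ Liang: 15:30–16:00, 17:00–17:30.
Chen ∩ Alice ∩ Jun ∩ Brynn ∩ Liang ∩ Vera: 15:30–16:00, 17:15–17:30.
Total common minutes: 30 + 15 = 45.

45 minutes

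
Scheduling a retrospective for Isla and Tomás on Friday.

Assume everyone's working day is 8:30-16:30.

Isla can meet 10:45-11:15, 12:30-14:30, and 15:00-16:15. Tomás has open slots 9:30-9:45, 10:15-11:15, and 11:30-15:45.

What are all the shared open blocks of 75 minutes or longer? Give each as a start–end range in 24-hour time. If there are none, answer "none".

Isla ∩ Tomás: 10:45–11:15, 12:30–14:30, 15:00–15:45.
Windows ≥ 75 min: 12:30–14:30.

12:30–14:30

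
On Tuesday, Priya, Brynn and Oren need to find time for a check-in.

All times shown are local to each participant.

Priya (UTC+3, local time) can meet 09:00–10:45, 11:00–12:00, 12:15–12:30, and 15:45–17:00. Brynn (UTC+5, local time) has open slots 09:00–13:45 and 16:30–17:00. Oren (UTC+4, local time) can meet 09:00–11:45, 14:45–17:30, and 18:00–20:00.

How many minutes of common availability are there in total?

Priya → UTC: 06:00–07:45, 08:00–09:00, 09:15–09:30, 12:45–14:00.
Brynn → UTC: 04:00–08:45, 11:30–12:00.
Oren → UTC: 05:00–07:45, 10:45–13:30, 14:00–16:00.
Priya ∩ Brynn: 06:00–07:45, 08:00–08:45.
Priya ∩ Brynn ∩ Oren: 06:00–07:45.
Total common minutes: 105.

105 minutes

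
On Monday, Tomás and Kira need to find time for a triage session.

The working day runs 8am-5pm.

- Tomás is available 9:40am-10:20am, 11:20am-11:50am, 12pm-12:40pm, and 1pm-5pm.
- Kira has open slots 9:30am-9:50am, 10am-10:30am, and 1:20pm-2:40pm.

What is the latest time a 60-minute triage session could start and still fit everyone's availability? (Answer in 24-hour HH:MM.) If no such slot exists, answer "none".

13:40

Tomás ∩ Kira: 09:40–09:50, 10:00–10:20, 13:20–14:40.
Windows ≥ 60 min: 13:20–14:40.
Latest start in the last window 13:20–14:40 is 14:40 − 60 min = 13:40.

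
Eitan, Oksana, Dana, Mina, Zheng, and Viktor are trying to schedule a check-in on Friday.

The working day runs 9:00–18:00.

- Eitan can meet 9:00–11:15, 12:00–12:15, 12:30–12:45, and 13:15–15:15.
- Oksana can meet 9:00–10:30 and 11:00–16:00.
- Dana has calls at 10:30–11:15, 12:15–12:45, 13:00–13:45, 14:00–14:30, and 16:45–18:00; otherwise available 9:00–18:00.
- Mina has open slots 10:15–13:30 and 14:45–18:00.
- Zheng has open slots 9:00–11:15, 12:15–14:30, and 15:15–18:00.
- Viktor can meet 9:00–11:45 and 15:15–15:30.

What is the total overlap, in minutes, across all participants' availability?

Dana free within 09:00–18:00: 09:00–10:30, 11:15–12:15, 12:45–13:00, 13:45–14:00, 14:30–16:45.
Eitan ∩ Oksana: 09:00–10:30, 11:00–11:15, 12:00–12:15, 12:30–12:45, 13:15–15:15.
Eitan ∩ Oksana ∩ Dana: 09:00–10:30, 12:00–12:15, 13:45–14:00, 14:30–15:15.
Eitan ∩ Oksana ∩ Dana ∩ Mina: 10:15–10:30, 12:00–12:15, 14:45–15:15.
Eitan ∩ Oksana ∩ Dana ∩ Mina ∩ Zheng: 10:15–10:30.
Eitan ∩ Oksana ∩ Dana ∩ Mina ∩ Zheng ∩ Viktor: 10:15–10:30.
Total common minutes: 15.

15 minutes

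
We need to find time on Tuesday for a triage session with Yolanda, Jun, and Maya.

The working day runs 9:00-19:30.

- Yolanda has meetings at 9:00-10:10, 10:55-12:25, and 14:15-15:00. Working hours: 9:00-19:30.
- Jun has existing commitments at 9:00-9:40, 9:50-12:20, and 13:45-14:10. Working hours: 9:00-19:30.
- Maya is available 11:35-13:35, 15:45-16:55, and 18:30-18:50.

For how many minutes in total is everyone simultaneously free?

160 minutes

Yolanda free within 09:00–19:30: 10:10–10:55, 12:25–14:15, 15:00–19:30.
Jun free within 09:00–19:30: 09:40–09:50, 12:20–13:45, 14:10–19:30.
Yolanda ∩ Jun: 12:25–13:45, 14:10–14:15, 15:00–19:30.
Yolanda ∩ Jun ∩ Maya: 12:25–13:35, 15:45–16:55, 18:30–18:50.
Total common minutes: 70 + 70 + 20 = 160.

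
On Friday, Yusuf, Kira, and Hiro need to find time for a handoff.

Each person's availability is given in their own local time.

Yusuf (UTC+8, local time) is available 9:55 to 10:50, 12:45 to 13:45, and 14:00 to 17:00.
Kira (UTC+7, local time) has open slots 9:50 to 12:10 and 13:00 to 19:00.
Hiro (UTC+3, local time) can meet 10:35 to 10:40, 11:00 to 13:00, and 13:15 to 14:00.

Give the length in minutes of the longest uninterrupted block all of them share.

Yusuf → UTC: 01:55–02:50, 04:45–05:45, 06:00–09:00.
Kira → UTC: 02:50–05:10, 06:00–12:00.
Hiro → UTC: 07:35–07:40, 08:00–10:00, 10:15–11:00.
Yusuf ∩ Kira: 04:45–05:10, 06:00–09:00.
Yusuf ∩ Kira ∩ Hiro: 07:35–07:40, 08:00–09:00.
Common window lengths: 5, 60 min; longest is 60.

60 minutes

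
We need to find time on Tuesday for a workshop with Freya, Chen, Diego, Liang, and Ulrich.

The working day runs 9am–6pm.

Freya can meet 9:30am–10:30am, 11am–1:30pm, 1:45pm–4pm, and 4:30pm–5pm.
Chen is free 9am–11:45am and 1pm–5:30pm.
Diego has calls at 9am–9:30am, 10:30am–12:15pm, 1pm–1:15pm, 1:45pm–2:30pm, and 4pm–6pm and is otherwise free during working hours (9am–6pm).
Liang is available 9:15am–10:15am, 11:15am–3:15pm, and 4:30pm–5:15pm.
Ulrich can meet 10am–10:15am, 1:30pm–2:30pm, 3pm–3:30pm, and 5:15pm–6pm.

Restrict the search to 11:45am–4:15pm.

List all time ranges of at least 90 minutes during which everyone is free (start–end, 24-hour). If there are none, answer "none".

none

Diego free within 09:00–18:00: 09:30–10:30, 12:15–13:00, 13:15–13:45, 14:30–16:00.
Freya ∩ Chen: 09:30–10:30, 11:00–11:45, 13:00–13:30, 13:45–16:00, 16:30–17:00.
Freya ∩ Chen ∩ Diego: 09:30–10:30, 13:15–13:30, 14:30–16:00.
Freya ∩ Chen ∩ Diego ∩ Liang: 09:30–10:15, 13:15–13:30, 14:30–15:15.
Freya ∩ Chen ∩ Diego ∩ Liang ∩ Ulrich: 10:00–10:15, 15:00–15:15.
Restricted to 11:45–16:15: 15:00–15:15.
Windows ≥ 90 min: (none).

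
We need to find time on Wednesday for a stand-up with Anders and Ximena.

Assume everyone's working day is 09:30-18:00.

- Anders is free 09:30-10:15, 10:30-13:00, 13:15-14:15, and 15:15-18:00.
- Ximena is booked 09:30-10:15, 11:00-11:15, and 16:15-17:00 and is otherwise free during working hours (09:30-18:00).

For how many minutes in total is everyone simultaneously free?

Ximena free within 09:30–18:00: 10:15–11:00, 11:15–16:15, 17:00–18:00.
Anders ∩ Ximena: 10:30–11:00, 11:15–13:00, 13:15–14:15, 15:15–16:15, 17:00–18:00.
Total common minutes: 30 + 105 + 60 + 60 + 60 = 315.

315 minutes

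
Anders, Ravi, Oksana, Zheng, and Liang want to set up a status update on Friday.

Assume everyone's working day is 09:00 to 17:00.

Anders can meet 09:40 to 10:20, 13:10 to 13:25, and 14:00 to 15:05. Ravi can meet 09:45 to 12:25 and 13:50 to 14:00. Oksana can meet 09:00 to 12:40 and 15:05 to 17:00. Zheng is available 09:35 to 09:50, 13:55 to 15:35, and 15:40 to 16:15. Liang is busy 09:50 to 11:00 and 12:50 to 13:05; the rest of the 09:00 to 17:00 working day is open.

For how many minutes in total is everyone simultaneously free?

Liang free within 09:00–17:00: 09:00–09:50, 11:00–12:50, 13:05–17:00.
Anders ∩ Ravi: 09:45–10:20.
Anders ∩ Ravi ∩ Oksana: 09:45–10:20.
Anders ∩ Ravi ∩ Oksana ∩ Zheng: 09:45–09:50.
Anders ∩ Ravi ∩ Oksana ∩ Zheng ∩ Liang: 09:45–09:50.
Total common minutes: 5.

5 minutes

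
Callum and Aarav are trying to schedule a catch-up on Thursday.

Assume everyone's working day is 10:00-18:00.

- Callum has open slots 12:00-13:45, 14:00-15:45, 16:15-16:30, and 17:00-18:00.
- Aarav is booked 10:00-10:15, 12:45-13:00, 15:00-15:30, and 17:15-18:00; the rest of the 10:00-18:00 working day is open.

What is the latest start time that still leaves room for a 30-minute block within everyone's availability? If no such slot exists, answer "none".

Aarav free within 10:00–18:00: 10:15–12:45, 13:00–15:00, 15:30–17:15.
Callum ∩ Aarav: 12:00–12:45, 13:00–13:45, 14:00–15:00, 15:30–15:45, 16:15–16:30, 17:00–17:15.
Windows ≥ 30 min: 12:00–12:45, 13:00–13:45, 14:00–15:00.
Latest start in the last window 14:00–15:00 is 15:00 − 30 min = 14:30.

14:30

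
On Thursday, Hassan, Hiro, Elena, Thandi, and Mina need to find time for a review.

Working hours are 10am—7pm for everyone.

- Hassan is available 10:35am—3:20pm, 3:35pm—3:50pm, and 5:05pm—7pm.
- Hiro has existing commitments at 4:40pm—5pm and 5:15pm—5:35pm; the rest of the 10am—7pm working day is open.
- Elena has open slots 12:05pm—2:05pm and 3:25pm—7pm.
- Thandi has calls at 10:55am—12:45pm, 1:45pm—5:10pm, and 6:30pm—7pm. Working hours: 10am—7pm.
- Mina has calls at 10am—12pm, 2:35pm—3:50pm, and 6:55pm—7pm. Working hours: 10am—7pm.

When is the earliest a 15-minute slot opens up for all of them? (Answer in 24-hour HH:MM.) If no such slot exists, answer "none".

Hiro free within 10:00–19:00: 10:00–16:40, 17:00–17:15, 17:35–19:00.
Thandi free within 10:00–19:00: 10:00–10:55, 12:45–13:45, 17:10–18:30.
Mina free within 10:00–19:00: 12:00–14:35, 15:50–18:55.
Hassan ∩ Hiro: 10:35–15:20, 15:35–15:50, 17:05–17:15, 17:35–19:00.
Hassan ∩ Hiro ∩ Elena: 12:05–14:05, 15:35–15:50, 17:05–17:15, 17:35–19:00.
Hassan ∩ Hiro ∩ Elena ∩ Thandi: 12:45–13:45, 17:10–17:15, 17:35–18:30.
Hassan ∩ Hiro ∩ Elena ∩ Thandi ∩ Mina: 12:45–13:45, 17:10–17:15, 17:35–18:30.
Windows ≥ 15 min: 12:45–13:45, 17:35–18:30.
Earliest such window starts at 12:45.

12:45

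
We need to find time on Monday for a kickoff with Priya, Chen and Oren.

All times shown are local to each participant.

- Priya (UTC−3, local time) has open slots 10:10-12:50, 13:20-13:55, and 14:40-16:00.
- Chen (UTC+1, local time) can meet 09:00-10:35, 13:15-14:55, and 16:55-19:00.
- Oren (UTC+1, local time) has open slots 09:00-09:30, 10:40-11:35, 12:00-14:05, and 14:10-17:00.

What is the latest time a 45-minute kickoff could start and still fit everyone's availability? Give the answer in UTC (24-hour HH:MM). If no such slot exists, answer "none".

13:10

Priya → UTC: 13:10–15:50, 16:20–16:55, 17:40–19:00.
Chen → UTC: 08:00–09:35, 12:15–13:55, 15:55–18:00.
Oren → UTC: 08:00–08:30, 09:40–10:35, 11:00–13:05, 13:10–16:00.
Priya ∩ Chen: 13:10–13:55, 16:20–16:55, 17:40–18:00.
Priya ∩ Chen ∩ Oren: 13:10–13:55.
Windows ≥ 45 min: 13:10–13:55.
Latest start in the last window 13:10–13:55 is 13:55 − 45 min = 13:10.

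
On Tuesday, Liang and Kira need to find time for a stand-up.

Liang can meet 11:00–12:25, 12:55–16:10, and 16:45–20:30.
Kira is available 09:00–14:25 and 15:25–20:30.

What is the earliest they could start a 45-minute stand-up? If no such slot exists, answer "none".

11:00

Liang ∩ Kira: 11:00–12:25, 12:55–14:25, 15:25–16:10, 16:45–20:30.
Windows ≥ 45 min: 11:00–12:25, 12:55–14:25, 15:25–16:10, 16:45–20:30.
Earliest such window starts at 11:00.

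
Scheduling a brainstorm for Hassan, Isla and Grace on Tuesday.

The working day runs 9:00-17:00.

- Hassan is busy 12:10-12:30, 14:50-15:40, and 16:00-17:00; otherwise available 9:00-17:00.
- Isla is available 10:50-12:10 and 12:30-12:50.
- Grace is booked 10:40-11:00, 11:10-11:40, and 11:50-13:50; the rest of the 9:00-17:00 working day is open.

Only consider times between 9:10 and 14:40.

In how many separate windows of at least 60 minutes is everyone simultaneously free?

Hassan free within 09:00–17:00: 09:00–12:10, 12:30–14:50, 15:40–16:00.
Grace free within 09:00–17:00: 09:00–10:40, 11:00–11:10, 11:40–11:50, 13:50–17:00.
Hassan ∩ Isla: 10:50–12:10, 12:30–12:50.
Hassan ∩ Isla ∩ Grace: 11:00–11:10, 11:40–11:50.
Restricted to 09:10–14:40: 11:00–11:10, 11:40–11:50.
Windows ≥ 60 min: (none).
That's 0 windows.

0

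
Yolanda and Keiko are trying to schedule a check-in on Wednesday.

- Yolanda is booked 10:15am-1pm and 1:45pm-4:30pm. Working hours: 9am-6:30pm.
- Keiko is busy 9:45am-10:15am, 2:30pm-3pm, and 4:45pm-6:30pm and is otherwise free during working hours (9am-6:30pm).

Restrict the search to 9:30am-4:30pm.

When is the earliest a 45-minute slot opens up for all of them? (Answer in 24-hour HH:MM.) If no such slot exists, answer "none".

13:00

Yolanda free within 09:00–18:30: 09:00–10:15, 13:00–13:45, 16:30–18:30.
Keiko free within 09:00–18:30: 09:00–09:45, 10:15–14:30, 15:00–16:45.
Yolanda ∩ Keiko: 09:00–09:45, 13:00–13:45, 16:30–16:45.
Restricted to 09:30–16:30: 09:30–09:45, 13:00–13:45.
Windows ≥ 45 min: 13:00–13:45.
Earliest such window starts at 13:00.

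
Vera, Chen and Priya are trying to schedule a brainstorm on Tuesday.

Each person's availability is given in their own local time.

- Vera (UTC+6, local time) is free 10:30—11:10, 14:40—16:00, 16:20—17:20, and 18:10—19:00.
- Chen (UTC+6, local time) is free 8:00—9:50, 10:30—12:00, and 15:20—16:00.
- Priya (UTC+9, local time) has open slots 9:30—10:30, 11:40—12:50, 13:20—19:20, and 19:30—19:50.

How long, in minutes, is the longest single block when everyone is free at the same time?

Vera → UTC: 04:30–05:10, 08:40–10:00, 10:20–11:20, 12:10–13:00.
Chen → UTC: 02:00–03:50, 04:30–06:00, 09:20–10:00.
Priya → UTC: 00:30–01:30, 02:40–03:50, 04:20–10:20, 10:30–10:50.
Vera ∩ Chen: 04:30–05:10, 09:20–10:00.
Vera ∩ Chen ∩ Priya: 04:30–05:10, 09:20–10:00.
Common window lengths: 40, 40 min; longest is 40.

40 minutes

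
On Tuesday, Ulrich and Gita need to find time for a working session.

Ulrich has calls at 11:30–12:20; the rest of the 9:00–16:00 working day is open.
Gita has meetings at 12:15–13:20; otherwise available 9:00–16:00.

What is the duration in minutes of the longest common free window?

Ulrich free within 09:00–16:00: 09:00–11:30, 12:20–16:00.
Gita free within 09:00–16:00: 09:00–12:15, 13:20–16:00.
Ulrich ∩ Gita: 09:00–11:30, 13:20–16:00.
Common window lengths: 150, 160 min; longest is 160.

160 minutes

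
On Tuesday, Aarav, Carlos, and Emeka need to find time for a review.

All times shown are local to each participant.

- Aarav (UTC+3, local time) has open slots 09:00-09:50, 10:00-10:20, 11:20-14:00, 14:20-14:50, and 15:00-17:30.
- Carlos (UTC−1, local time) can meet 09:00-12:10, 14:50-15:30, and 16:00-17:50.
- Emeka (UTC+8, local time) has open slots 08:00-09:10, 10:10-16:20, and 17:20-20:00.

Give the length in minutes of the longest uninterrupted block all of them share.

60 minutes

Aarav → UTC: 06:00–06:50, 07:00–07:20, 08:20–11:00, 11:20–11:50, 12:00–14:30.
Carlos → UTC: 10:00–13:10, 15:50–16:30, 17:00–18:50.
Emeka → UTC: 00:00–01:10, 02:10–08:20, 09:20–12:00.
Aarav ∩ Carlos: 10:00–11:00, 11:20–11:50, 12:00–13:10.
Aarav ∩ Carlos ∩ Emeka: 10:00–11:00, 11:20–11:50.
Common window lengths: 60, 30 min; longest is 60.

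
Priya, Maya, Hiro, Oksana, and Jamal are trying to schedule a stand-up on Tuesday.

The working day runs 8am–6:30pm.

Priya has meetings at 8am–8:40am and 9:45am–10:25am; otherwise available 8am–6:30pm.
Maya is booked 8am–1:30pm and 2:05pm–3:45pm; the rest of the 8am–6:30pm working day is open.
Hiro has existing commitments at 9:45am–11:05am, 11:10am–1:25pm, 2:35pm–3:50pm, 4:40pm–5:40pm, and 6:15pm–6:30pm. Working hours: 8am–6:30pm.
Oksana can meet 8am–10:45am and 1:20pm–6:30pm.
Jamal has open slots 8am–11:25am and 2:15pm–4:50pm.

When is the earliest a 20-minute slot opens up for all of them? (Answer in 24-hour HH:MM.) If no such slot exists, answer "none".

Priya free within 08:00–18:30: 08:40–09:45, 10:25–18:30.
Maya free within 08:00–18:30: 13:30–14:05, 15:45–18:30.
Hiro free within 08:00–18:30: 08:00–09:45, 11:05–11:10, 13:25–14:35, 15:50–16:40, 17:40–18:15.
Priya ∩ Maya: 13:30–14:05, 15:45–18:30.
Priya ∩ Maya ∩ Hiro: 13:30–14:05, 15:50–16:40, 17:40–18:15.
Priya ∩ Maya ∩ Hiro ∩ Oksana: 13:30–14:05, 15:50–16:40, 17:40–18:15.
Priya ∩ Maya ∩ Hiro ∩ Oksana ∩ Jamal: 15:50–16:40.
Windows ≥ 20 min: 15:50–16:40.
Earliest such window starts at 15:50.

15:50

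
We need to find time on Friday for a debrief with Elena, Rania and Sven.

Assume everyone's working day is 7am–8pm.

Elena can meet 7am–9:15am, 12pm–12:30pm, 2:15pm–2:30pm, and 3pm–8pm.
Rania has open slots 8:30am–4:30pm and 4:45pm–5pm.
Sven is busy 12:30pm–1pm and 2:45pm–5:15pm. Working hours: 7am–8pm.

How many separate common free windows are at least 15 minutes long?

3

Sven free within 07:00–20:00: 07:00–12:30, 13:00–14:45, 17:15–20:00.
Elena ∩ Rania: 08:30–09:15, 12:00–12:30, 14:15–14:30, 15:00–16:30, 16:45–17:00.
Elena ∩ Rania ∩ Sven: 08:30–09:15, 12:00–12:30, 14:15–14:30.
Windows ≥ 15 min: 08:30–09:15, 12:00–12:30, 14:15–14:30.
That's 3 windows.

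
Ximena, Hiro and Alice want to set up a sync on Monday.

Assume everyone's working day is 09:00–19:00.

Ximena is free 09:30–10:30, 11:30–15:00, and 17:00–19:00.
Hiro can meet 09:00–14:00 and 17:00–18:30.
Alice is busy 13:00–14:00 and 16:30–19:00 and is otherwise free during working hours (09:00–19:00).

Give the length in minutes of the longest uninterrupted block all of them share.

90 minutes

Alice free within 09:00–19:00: 09:00–13:00, 14:00–16:30.
Ximena ∩ Hiro: 09:30–10:30, 11:30–14:00, 17:00–18:30.
Ximena ∩ Hiro ∩ Alice: 09:30–10:30, 11:30–13:00.
Common window lengths: 60, 90 min; longest is 90.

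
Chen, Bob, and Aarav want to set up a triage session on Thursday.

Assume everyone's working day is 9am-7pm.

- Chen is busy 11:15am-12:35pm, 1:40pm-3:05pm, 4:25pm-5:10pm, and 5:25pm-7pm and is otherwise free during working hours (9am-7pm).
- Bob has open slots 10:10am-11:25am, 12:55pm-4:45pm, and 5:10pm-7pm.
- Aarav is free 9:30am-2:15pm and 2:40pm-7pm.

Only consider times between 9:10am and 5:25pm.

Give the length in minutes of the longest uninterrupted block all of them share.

80 minutes

Chen free within 09:00–19:00: 09:00–11:15, 12:35–13:40, 15:05–16:25, 17:10–17:25.
Chen ∩ Bob: 10:10–11:15, 12:55–13:40, 15:05–16:25, 17:10–17:25.
Chen ∩ Bob ∩ Aarav: 10:10–11:15, 12:55–13:40, 15:05–16:25, 17:10–17:25.
Restricted to 09:10–17:25: 10:10–11:15, 12:55–13:40, 15:05–16:25, 17:10–17:25.
Common window lengths: 65, 45, 80, 15 min; longest is 80.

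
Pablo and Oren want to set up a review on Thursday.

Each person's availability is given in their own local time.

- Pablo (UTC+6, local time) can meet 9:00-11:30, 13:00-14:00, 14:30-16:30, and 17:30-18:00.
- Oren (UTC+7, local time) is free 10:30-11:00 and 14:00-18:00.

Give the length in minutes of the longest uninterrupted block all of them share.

120 minutes

Pablo → UTC: 03:00–05:30, 07:00–08:00, 08:30–10:30, 11:30–12:00.
Oren → UTC: 03:30–04:00, 07:00–11:00.
Pablo ∩ Oren: 03:30–04:00, 07:00–08:00, 08:30–10:30.
Common window lengths: 30, 60, 120 min; longest is 120.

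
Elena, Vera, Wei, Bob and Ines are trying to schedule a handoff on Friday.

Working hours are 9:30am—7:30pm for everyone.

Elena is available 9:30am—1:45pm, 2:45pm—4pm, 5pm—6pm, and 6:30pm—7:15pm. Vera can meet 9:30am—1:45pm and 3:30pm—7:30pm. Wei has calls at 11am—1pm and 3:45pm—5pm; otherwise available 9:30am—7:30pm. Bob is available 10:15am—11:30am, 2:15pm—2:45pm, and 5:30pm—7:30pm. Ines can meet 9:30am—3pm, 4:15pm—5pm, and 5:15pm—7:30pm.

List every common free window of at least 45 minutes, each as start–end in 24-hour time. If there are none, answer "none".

Wei free within 09:30–19:30: 09:30–11:00, 13:00–15:45, 17:00–19:30.
Elena ∩ Vera: 09:30–13:45, 15:30–16:00, 17:00–18:00, 18:30–19:15.
Elena ∩ Vera ∩ Wei: 09:30–11:00, 13:00–13:45, 15:30–15:45, 17:00–18:00, 18:30–19:15.
Elena ∩ Vera ∩ Wei ∩ Bob: 10:15–11:00, 17:30–18:00, 18:30–19:15.
Elena ∩ Vera ∩ Wei ∩ Bob ∩ Ines: 10:15–11:00, 17:30–18:00, 18:30–19:15.
Windows ≥ 45 min: 10:15–11:00, 18:30–19:15.

10:15–11:00, 18:30–19:15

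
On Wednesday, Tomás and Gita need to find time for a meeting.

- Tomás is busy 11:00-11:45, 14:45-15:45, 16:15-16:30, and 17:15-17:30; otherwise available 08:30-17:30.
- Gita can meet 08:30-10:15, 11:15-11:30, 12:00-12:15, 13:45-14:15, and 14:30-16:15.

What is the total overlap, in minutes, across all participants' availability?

Tomás free within 08:30–17:30: 08:30–11:00, 11:45–14:45, 15:45–16:15, 16:30–17:15.
Tomás ∩ Gita: 08:30–10:15, 12:00–12:15, 13:45–14:15, 14:30–14:45, 15:45–16:15.
Total common minutes: 105 + 15 + 30 + 15 + 30 = 195.

195 minutes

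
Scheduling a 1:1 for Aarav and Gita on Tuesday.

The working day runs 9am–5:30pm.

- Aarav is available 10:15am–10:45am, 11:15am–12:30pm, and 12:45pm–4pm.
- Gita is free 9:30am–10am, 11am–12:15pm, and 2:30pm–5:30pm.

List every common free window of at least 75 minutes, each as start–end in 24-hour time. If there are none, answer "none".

Aarav ∩ Gita: 11:15–12:15, 14:30–16:00.
Windows ≥ 75 min: 14:30–16:00.

14:30–16:00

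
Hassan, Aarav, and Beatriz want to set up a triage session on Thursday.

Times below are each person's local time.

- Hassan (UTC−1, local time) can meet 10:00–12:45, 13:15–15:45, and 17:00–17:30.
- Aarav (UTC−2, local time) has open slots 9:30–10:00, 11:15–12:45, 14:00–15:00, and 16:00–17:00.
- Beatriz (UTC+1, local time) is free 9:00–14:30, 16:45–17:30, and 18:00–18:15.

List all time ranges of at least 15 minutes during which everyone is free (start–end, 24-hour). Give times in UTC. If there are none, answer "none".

Hassan → UTC: 11:00–13:45, 14:15–16:45, 18:00–18:30.
Aarav → UTC: 11:30–12:00, 13:15–14:45, 16:00–17:00, 18:00–19:00.
Beatriz → UTC: 08:00–13:30, 15:45–16:30, 17:00–17:15.
Hassan ∩ Aarav: 11:30–12:00, 13:15–13:45, 14:15–14:45, 16:00–16:45, 18:00–18:30.
Hassan ∩ Aarav ∩ Beatriz: 11:30–12:00, 13:15–13:30, 16:00–16:30.
Windows ≥ 15 min: 11:30–12:00, 13:15–13:30, 16:00–16:30.

11:30–12:00, 13:15–13:30, 16:00–16:30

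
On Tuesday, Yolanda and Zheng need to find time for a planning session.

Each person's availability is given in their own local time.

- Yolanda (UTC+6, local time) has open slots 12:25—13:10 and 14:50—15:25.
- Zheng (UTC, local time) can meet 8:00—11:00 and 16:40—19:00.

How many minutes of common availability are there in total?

35 minutes

Yolanda → UTC: 06:25–07:10, 08:50–09:25.
Zheng → UTC: 08:00–11:00, 16:40–19:00.
Yolanda ∩ Zheng: 08:50–09:25.
Total common minutes: 35.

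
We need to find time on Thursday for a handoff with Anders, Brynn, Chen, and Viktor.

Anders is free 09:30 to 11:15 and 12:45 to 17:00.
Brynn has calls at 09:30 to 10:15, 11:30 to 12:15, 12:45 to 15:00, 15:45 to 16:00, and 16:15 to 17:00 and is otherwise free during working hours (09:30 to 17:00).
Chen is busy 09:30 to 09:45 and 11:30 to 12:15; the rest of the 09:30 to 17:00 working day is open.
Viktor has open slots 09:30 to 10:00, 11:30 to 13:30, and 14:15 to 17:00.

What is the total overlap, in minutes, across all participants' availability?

Brynn free within 09:30–17:00: 10:15–11:30, 12:15–12:45, 15:00–15:45, 16:00–16:15.
Chen free within 09:30–17:00: 09:45–11:30, 12:15–17:00.
Anders ∩ Brynn: 10:15–11:15, 15:00–15:45, 16:00–16:15.
Anders ∩ Brynn ∩ Chen: 10:15–11:15, 15:00–15:45, 16:00–16:15.
Anders ∩ Brynn ∩ Chen ∩ Viktor: 15:00–15:45, 16:00–16:15.
Total common minutes: 45 + 15 = 60.

60 minutes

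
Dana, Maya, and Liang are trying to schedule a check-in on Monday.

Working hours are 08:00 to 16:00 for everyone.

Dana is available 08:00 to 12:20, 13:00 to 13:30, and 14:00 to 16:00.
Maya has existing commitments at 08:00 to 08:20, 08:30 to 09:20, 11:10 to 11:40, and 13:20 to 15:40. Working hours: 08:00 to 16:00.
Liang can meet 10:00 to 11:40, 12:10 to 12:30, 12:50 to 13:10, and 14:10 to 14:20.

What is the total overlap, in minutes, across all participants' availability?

Maya free within 08:00–16:00: 08:20–08:30, 09:20–11:10, 11:40–13:20, 15:40–16:00.
Dana ∩ Maya: 08:20–08:30, 09:20–11:10, 11:40–12:20, 13:00–13:20, 15:40–16:00.
Dana ∩ Maya ∩ Liang: 10:00–11:10, 12:10–12:20, 13:00–13:10.
Total common minutes: 70 + 10 + 10 = 90.

90 minutes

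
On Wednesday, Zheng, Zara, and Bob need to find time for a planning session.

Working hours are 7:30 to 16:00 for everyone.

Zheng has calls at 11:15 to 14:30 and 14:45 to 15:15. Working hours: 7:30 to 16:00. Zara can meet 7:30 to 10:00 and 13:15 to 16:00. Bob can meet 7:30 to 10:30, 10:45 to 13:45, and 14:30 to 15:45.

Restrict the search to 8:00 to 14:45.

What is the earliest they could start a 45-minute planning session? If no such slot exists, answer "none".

Zheng free within 07:30–16:00: 07:30–11:15, 14:30–14:45, 15:15–16:00.
Zheng ∩ Zara: 07:30–10:00, 14:30–14:45, 15:15–16:00.
Zheng ∩ Zara ∩ Bob: 07:30–10:00, 14:30–14:45, 15:15–15:45.
Restricted to 08:00–14:45: 08:00–10:00, 14:30–14:45.
Windows ≥ 45 min: 08:00–10:00.
Earliest such window starts at 08:00.

08:00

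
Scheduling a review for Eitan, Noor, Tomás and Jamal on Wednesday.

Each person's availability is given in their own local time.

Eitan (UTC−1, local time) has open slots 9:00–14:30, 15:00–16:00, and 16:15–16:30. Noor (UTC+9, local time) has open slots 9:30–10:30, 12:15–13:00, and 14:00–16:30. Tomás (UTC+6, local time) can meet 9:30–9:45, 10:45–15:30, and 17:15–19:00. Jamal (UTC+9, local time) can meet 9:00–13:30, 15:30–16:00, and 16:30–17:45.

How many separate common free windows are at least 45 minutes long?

Eitan → UTC: 10:00–15:30, 16:00–17:00, 17:15–17:30.
Noor → UTC: 00:30–01:30, 03:15–04:00, 05:00–07:30.
Tomás → UTC: 03:30–03:45, 04:45–09:30, 11:15–13:00.
Jamal → UTC: 00:00–04:30, 06:30–07:00, 07:30–08:45.
Eitan ∩ Noor: (none).
Eitan ∩ Noor ∩ Tomás: (none).
Eitan ∩ Noor ∩ Tomás ∩ Jamal: (none).
Windows ≥ 45 min: (none).
That's 0 windows.

0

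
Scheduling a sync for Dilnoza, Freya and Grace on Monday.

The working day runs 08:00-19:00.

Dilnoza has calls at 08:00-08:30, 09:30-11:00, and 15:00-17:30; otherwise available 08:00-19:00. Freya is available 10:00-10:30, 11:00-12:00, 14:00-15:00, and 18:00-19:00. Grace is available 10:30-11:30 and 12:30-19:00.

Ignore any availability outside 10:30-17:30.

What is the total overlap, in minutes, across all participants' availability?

90 minutes

Dilnoza free within 08:00–19:00: 08:30–09:30, 11:00–15:00, 17:30–19:00.
Dilnoza ∩ Freya: 11:00–12:00, 14:00–15:00, 18:00–19:00.
Dilnoza ∩ Freya ∩ Grace: 11:00–11:30, 14:00–15:00, 18:00–19:00.
Restricted to 10:30–17:30: 11:00–11:30, 14:00–15:00.
Total common minutes: 30 + 60 = 90.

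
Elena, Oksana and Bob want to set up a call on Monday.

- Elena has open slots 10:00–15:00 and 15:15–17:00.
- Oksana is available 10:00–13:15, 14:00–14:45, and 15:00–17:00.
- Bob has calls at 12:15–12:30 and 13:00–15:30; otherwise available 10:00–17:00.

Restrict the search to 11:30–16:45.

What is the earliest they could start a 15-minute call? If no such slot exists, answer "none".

11:30

Bob free within 10:00–17:00: 10:00–12:15, 12:30–13:00, 15:30–17:00.
Elena ∩ Oksana: 10:00–13:15, 14:00–14:45, 15:15–17:00.
Elena ∩ Oksana ∩ Bob: 10:00–12:15, 12:30–13:00, 15:30–17:00.
Restricted to 11:30–16:45: 11:30–12:15, 12:30–13:00, 15:30–16:45.
Windows ≥ 15 min: 11:30–12:15, 12:30–13:00, 15:30–16:45.
Earliest such window starts at 11:30.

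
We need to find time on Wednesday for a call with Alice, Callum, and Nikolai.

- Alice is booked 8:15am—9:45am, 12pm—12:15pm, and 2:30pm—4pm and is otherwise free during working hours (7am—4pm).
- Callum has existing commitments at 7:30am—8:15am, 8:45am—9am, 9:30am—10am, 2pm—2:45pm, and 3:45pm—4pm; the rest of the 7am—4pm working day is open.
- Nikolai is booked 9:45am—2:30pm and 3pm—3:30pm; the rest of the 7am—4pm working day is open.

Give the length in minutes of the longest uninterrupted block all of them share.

Alice free within 07:00–16:00: 07:00–08:15, 09:45–12:00, 12:15–14:30.
Callum free within 07:00–16:00: 07:00–07:30, 08:15–08:45, 09:00–09:30, 10:00–14:00, 14:45–15:45.
Nikolai free within 07:00–16:00: 07:00–09:45, 14:30–15:00, 15:30–16:00.
Alice ∩ Callum: 07:00–07:30, 10:00–12:00, 12:15–14:00.
Alice ∩ Callum ∩ Nikolai: 07:00–07:30.
Single common window of 30 minutes.

30 minutes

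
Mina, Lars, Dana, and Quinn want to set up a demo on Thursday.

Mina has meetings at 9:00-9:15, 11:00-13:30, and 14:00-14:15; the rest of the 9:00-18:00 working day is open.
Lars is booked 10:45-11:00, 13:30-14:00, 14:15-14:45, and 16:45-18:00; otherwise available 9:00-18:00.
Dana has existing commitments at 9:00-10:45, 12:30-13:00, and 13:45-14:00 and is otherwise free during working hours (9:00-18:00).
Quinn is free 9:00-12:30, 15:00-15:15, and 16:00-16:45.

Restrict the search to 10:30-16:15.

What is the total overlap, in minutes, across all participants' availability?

Mina free within 09:00–18:00: 09:15–11:00, 13:30–14:00, 14:15–18:00.
Lars free within 09:00–18:00: 09:00–10:45, 11:00–13:30, 14:00–14:15, 14:45–16:45.
Dana free within 09:00–18:00: 10:45–12:30, 13:00–13:45, 14:00–18:00.
Mina ∩ Lars: 09:15–10:45, 14:45–16:45.
Mina ∩ Lars ∩ Dana: 14:45–16:45.
Mina ∩ Lars ∩ Dana ∩ Quinn: 15:00–15:15, 16:00–16:45.
Restricted to 10:30–16:15: 15:00–15:15, 16:00–16:15.
Total common minutes: 15 + 15 = 30.

30 minutes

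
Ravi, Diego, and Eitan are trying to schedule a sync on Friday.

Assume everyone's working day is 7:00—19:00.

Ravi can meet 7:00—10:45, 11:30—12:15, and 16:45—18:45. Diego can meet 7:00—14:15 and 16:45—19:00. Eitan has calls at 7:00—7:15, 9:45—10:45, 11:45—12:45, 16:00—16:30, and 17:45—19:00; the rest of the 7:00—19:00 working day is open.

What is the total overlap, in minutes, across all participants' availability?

Eitan free within 07:00–19:00: 07:15–09:45, 10:45–11:45, 12:45–16:00, 16:30–17:45.
Ravi ∩ Diego: 07:00–10:45, 11:30–12:15, 16:45–18:45.
Ravi ∩ Diego ∩ Eitan: 07:15–09:45, 11:30–11:45, 16:45–17:45.
Total common minutes: 150 + 15 + 60 = 225.

225 minutes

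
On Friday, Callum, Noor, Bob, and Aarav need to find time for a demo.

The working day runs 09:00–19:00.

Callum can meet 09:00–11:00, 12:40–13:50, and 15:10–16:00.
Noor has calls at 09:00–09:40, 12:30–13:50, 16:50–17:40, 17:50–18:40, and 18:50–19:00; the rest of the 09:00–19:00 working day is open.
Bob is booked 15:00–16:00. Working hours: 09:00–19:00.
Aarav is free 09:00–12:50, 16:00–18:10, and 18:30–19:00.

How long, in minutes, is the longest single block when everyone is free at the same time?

80 minutes

Noor free within 09:00–19:00: 09:40–12:30, 13:50–16:50, 17:40–17:50, 18:40–18:50.
Bob free within 09:00–19:00: 09:00–15:00, 16:00–19:00.
Callum ∩ Noor: 09:40–11:00, 15:10–16:00.
Callum ∩ Noor ∩ Bob: 09:40–11:00.
Callum ∩ Noor ∩ Bob ∩ Aarav: 09:40–11:00.
Single common window of 80 minutes.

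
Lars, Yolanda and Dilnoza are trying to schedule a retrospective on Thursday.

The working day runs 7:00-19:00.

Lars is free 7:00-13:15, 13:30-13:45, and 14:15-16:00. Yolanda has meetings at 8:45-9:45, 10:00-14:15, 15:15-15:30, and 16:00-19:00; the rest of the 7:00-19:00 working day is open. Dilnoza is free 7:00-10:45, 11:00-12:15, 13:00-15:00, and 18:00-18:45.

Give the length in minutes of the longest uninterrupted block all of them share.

105 minutes

Yolanda free within 07:00–19:00: 07:00–08:45, 09:45–10:00, 14:15–15:15, 15:30–16:00.
Lars ∩ Yolanda: 07:00–08:45, 09:45–10:00, 14:15–15:15, 15:30–16:00.
Lars ∩ Yolanda ∩ Dilnoza: 07:00–08:45, 09:45–10:00, 14:15–15:00.
Common window lengths: 105, 15, 45 min; longest is 105.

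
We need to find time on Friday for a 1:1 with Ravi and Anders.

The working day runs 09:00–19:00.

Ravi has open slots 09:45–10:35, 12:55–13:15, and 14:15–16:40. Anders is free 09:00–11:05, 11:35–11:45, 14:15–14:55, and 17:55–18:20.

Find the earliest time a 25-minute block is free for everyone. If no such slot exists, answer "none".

09:45

Ravi ∩ Anders: 09:45–10:35, 14:15–14:55.
Windows ≥ 25 min: 09:45–10:35, 14:15–14:55.
Earliest such window starts at 09:45.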